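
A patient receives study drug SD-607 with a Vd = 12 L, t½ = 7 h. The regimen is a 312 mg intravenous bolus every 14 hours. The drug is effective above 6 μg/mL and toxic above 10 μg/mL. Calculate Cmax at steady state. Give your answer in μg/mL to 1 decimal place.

34.7 μg/mL

The dosing interval is 2 half-lives, so f = 2^(−2) = 0.25.
At steady state, R = 1/(1 − 0.25) = 4/3.
Single-dose peak C₀ = D/Vd = 312/12 = 26 μg/mL.
Steady-state peak Cmax,ss = C₀·R = 26 × 4/3 ≈ 34.667 μg/mL.
Peak 34.7 μg/mL vs MTC 10 μg/mL: exceeds toxic threshold.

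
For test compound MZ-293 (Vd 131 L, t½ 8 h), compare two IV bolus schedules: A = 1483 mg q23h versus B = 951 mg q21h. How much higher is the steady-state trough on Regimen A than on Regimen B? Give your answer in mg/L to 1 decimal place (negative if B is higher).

0.4 mg/L

Regimen A: f = (1/2)^(23/8) ≈ 0.1363; Cmin,ss = (1483/131)·f/(1−f) ≈ 1.786 mg/L.
Regimen B: f = (1/2)^(21/8) ≈ 0.1621; Cmin,ss = (951/131)·f/(1−f) ≈ 1.404 mg/L.
Difference ≈ 1.786 − 1.404 ≈ 0.382 mg/L.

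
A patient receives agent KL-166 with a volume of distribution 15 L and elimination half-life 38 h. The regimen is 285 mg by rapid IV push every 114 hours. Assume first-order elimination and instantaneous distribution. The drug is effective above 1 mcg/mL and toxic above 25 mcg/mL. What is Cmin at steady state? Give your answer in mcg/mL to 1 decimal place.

2.7 mcg/mL

τ = 114 h = 3 half-lives, so f = (1/2)^3 = 0.125.
At steady state, R = 1/(1 − 0.125) = 8/7.
Single-dose peak C₀ = D/Vd = 285/15 = 19 mcg/mL.
Steady-state peak Cmax,ss = C₀·R = 19 × 8/7 ≈ 21.714 mcg/mL.
Steady-state trough Cmin,ss = Cmax,ss·f ≈ 21.714 × 0.125 ≈ 2.714 mcg/mL.
Trough 2.7 mcg/mL vs MEC 1 mcg/mL: adequate.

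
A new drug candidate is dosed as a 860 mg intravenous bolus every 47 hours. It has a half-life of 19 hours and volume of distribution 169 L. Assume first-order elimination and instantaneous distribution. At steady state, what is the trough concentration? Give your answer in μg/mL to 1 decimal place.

τ/t½ = 47/19 ≈ 2.4737, so fraction remaining f = (1/2)^(47/19) ≈ 0.1800.
At steady state, accumulation factor R = 1/(1 − e^(−kτ)) ≈ 1.2195.
Each bolus raises the concentration by D/Vd = 860/169 ≈ 5.089 μg/mL.
Cmax,ss = C₀/(1 − f) ≈ 5.089/0.8200 ≈ 6.206 μg/mL.
Steady-state trough Cmin,ss = Cmax,ss·f ≈ 6.206 × 0.1800 ≈ 1.117 μg/mL.

1.1 μg/mL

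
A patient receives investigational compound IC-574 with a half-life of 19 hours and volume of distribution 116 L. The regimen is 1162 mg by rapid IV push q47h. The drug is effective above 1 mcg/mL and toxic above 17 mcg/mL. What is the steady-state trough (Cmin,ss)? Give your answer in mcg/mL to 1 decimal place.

τ/t½ = 47/19 ≈ 2.4737, so fraction remaining f = (1/2)^(47/19) ≈ 0.1800.
At steady state, accumulation factor R = 1/(1 − e^(−kτ)) ≈ 1.2195.
Each bolus raises the concentration by D/Vd = 1162/116 ≈ 10.017 mcg/mL.
Cmax,ss = C₀/(1 − f) ≈ 10.017/0.8200 ≈ 12.216 mcg/mL.
Steady-state trough Cmin,ss = Cmax,ss·f ≈ 12.216 × 0.1800 ≈ 2.199 mcg/mL.
Trough 2.2 mcg/mL vs MEC 1 mcg/mL: adequate.

2.2 mcg/mL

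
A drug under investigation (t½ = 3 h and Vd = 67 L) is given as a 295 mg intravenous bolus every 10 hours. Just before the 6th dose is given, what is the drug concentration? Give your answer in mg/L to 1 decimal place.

f = (1/2)^(τ/t½) = (1/2)^(10/3) ≈ 0.0992.
C₀ = D/Vd = 295/67 ≈ 4.403 mg/L.
Before the 6th dose, 5 doses have been given. Superposition: Cmin = C₀·(f + f² + … + f^5).
≈ 4.403 × (0.0992 + 0.0098 + 0.0010 + 0.0001 + 0.0000) ≈ 4.403 × 0.1101 ≈ 0.485 mg/L.

0.5 mg/L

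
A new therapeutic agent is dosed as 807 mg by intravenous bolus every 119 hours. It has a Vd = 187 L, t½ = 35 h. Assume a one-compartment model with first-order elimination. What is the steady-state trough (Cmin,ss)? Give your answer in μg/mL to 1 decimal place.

0.5 μg/mL

k = ln2/t½ = ln2/35 ≈ 0.019804 h⁻¹; fraction remaining f = e^(−kτ) = e^(−0.019804×119) ≈ 0.0947.
Accumulation ratio R = 1/(1 − f) ≈ 1/0.9053 ≈ 1.1046.
Each bolus raises the concentration by D/Vd = 807/187 ≈ 4.316 μg/mL.
Cmax,ss = C₀/(1 − f) ≈ 4.316/0.9053 ≈ 4.767 μg/mL.
Steady-state trough Cmin,ss = Cmax,ss·f ≈ 4.767 × 0.0947 ≈ 0.451 μg/mL.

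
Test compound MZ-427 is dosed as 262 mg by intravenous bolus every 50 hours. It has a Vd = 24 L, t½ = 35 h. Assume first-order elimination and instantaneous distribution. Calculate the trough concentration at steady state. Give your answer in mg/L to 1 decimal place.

6.5 mg/L

τ/t½ = 50/35 ≈ 1.4286, so fraction remaining f = (1/2)^(50/35) ≈ 0.3715.
At steady state, accumulation factor R = 1/(1 − e^(−kτ)) ≈ 1.5911.
Single-dose peak C₀ = D/Vd = 262/24 ≈ 10.917 mg/L.
Steady-state peak Cmax,ss = C₀·R ≈ 10.917 × 1.5911 ≈ 17.370 mg/L.
Steady-state trough Cmin,ss = Cmax,ss·f ≈ 17.370 × 0.3715 ≈ 6.453 mg/L.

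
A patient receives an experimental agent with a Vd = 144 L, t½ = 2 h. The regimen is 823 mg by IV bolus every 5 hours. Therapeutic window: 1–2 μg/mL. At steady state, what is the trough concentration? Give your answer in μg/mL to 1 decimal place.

1.2 μg/mL

k = ln2/t½ = ln2/2 ≈ 0.346574 h⁻¹; fraction remaining f = e^(−kτ) = e^(−0.346574×5) ≈ 0.1768.
Single-dose peak C₀ = D/Vd = 823/144 ≈ 5.715 μg/mL.
Steady-state trough Cmin,ss = C₀·f/(1−f) ≈ 5.715 × 0.1768/0.8232 ≈ 1.227 μg/mL.
Trough 1.2 μg/mL vs MEC 1 μg/mL: adequate.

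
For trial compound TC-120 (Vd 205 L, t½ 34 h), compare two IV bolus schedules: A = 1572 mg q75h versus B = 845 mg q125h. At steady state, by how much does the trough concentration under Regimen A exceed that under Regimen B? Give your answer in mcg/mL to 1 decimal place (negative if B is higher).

1.8 mcg/mL

Regimen A: f = (1/2)^(75/34) ≈ 0.2168; Cmin,ss = (1572/205)·f/(1−f) ≈ 2.123 mcg/mL.
Regimen B: f = (1/2)^(125/34) ≈ 0.0782; Cmin,ss = (845/205)·f/(1−f) ≈ 0.350 mcg/mL.
Difference ≈ 2.123 − 0.350 ≈ 1.773 mcg/mL.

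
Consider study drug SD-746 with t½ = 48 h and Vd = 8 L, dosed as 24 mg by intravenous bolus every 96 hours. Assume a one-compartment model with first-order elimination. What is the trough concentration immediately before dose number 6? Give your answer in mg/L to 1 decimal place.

f = (1/2)^(τ/t½) = (1/2)^(96/48) ≈ 0.2500.
C₀ = D/Vd = 24/8 ≈ 3.000 mg/L.
Before the 6th dose, 5 doses have been given. Superposition: Cmin = C₀·(f + f² + … + f^5).
≈ 3.000 × (0.2500 + 0.0625 + 0.0156 + 0.0039 + 0.0010) ≈ 3.000 × 0.3330 ≈ 0.999 mg/L.

1.0 mg/L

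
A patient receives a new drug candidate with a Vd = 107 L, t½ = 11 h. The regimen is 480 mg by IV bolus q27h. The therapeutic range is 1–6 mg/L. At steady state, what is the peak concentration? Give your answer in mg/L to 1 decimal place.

Over one 27-h interval, 27/11 ≈ 2.4545 half-lives elapse, leaving f ≈ 0.1824 of each dose.
At steady state, accumulation factor R = 1/(1 − e^(−kτ)) ≈ 1.2231.
Each bolus raises the concentration by D/Vd = 480/107 ≈ 4.486 mg/L.
Steady-state peak Cmax,ss = C₀·R ≈ 4.486 × 1.2231 ≈ 5.487 mg/L.
Peak 5.5 mg/L vs MTC 6 mg/L: below toxic threshold.

5.5 mg/L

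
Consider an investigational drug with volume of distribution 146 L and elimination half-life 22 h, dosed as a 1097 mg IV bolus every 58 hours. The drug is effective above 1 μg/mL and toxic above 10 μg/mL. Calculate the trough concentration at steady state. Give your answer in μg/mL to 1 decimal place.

Over one 58-h interval, 58/22 ≈ 2.6364 half-lives elapse, leaving f ≈ 0.1608 of each dose.
Accumulation ratio R = 1/(1 − f) ≈ 1/0.8392 ≈ 1.1916.
Each bolus raises the concentration by D/Vd = 1097/146 ≈ 7.514 μg/mL.
Steady-state peak Cmax,ss = C₀·R ≈ 7.514 × 1.1916 ≈ 8.954 μg/mL.
Steady-state trough Cmin,ss = Cmax,ss·f ≈ 8.954 × 0.1608 ≈ 1.440 μg/mL.
Trough 1.4 μg/mL vs MEC 1 μg/mL: adequate.

1.4 μg/mL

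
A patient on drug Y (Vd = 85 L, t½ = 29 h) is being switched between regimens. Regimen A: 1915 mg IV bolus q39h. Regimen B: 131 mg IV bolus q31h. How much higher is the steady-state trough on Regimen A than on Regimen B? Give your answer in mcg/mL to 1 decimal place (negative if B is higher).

13.2 mcg/mL

Regimen A: f = (1/2)^(39/29) ≈ 0.3937; Cmin,ss = (1915/85)·f/(1−f) ≈ 14.629 mcg/mL.
Regimen B: f = (1/2)^(31/29) ≈ 0.4767; Cmin,ss = (131/85)·f/(1−f) ≈ 1.404 mcg/mL.
Difference ≈ 14.629 − 1.404 ≈ 13.225 mcg/mL.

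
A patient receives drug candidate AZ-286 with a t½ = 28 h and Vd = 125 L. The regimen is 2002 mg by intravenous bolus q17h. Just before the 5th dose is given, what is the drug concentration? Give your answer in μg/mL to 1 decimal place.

24.9 μg/mL

f = (1/2)^(τ/t½) = (1/2)^(17/28) ≈ 0.6565.
C₀ = D/Vd = 2002/125 ≈ 16.016 μg/mL.
Before the 5th dose, 4 doses have been given. Superposition: Cmin = C₀·(f + f² + … + f^4).
≈ 16.016 × (0.6565 + 0.4310 + 0.2829 + 0.1858) ≈ 16.016 × 1.5562 ≈ 24.924 μg/mL.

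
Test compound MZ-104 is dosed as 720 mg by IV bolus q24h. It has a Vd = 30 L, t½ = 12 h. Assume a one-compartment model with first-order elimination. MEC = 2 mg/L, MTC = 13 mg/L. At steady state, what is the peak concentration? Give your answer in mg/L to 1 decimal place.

τ = 24 h = 2 half-lives, so f = (1/2)^2 = 0.25.
Accumulation ratio R = 1/(1 − f) = 1/0.75 = 4/3.
Single-dose peak C₀ = D/Vd = 720/30 = 24 mg/L.
Steady-state peak Cmax,ss = C₀·R = 24 × 4/3 ≈ 32.000 mg/L.
Peak 32.0 mg/L vs MTC 13 mg/L: exceeds toxic threshold.

32.0 mg/L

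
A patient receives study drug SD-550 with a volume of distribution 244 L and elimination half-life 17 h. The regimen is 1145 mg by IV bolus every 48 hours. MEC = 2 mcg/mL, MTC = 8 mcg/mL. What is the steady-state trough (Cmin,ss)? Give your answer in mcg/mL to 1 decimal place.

k = ln2/t½ = ln2/17 ≈ 0.040773 h⁻¹; fraction remaining f = e^(−kτ) = e^(−0.040773×48) ≈ 0.1413.
Accumulation ratio R = 1/(1 − f) ≈ 1/0.8587 ≈ 1.1646.
Each bolus raises the concentration by D/Vd = 1145/244 ≈ 4.693 mcg/mL.
Cmax,ss = C₀/(1 − f) ≈ 4.693/0.8587 ≈ 5.465 mcg/mL.
Steady-state trough Cmin,ss = Cmax,ss·f ≈ 5.465 × 0.1413 ≈ 0.772 mcg/mL.
Trough 0.8 mcg/mL vs MEC 2 mcg/mL: subtherapeutic.

0.8 mcg/mL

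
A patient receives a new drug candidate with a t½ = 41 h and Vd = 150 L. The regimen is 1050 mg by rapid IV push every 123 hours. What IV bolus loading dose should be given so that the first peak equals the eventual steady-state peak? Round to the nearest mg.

f = (1/2)^(123/41) ≈ 0.125000; accumulation ratio R = 1/(1−f) ≈ 1.14286.
Loading dose to hit Cmax,ss on first dose: D_load = D_maint·R ≈ 1050 × 1.14286 ≈ 1200.00 mg.

1200 mg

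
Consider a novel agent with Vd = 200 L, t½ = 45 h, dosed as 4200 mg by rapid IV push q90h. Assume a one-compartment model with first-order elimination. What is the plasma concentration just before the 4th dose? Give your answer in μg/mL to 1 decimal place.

f = (1/2)^(τ/t½) = (1/2)^(90/45) ≈ 0.2500.
C₀ = D/Vd = 4200/200 ≈ 21.000 μg/mL.
Before the 4th dose, 3 doses have been given. Superposition: Cmin = C₀·(f + f² + … + f^3).
≈ 21.000 × (0.2500 + 0.0625 + 0.0156) ≈ 21.000 × 0.3281 ≈ 6.890 μg/mL.

6.9 μg/mL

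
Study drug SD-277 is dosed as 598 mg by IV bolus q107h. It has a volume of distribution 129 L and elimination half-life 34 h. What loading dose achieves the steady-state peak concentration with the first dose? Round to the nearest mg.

674 mg

f = (1/2)^(107/34) ≈ 0.112886; accumulation ratio R = 1/(1−f) ≈ 1.12725.
Loading dose to hit Cmax,ss on first dose: D_load = D_maint·R ≈ 598 × 1.12725 ≈ 674.10 mg.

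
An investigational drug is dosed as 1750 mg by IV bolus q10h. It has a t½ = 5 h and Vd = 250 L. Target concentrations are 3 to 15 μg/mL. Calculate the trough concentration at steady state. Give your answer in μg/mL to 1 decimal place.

2.3 μg/mL

τ = 10 h = 2 half-lives, so f = (1/2)^2 = 0.25.
At steady state, R = 1/(1 − 0.25) = 4/3.
Single-dose peak C₀ = D/Vd = 1750/250 = 7 μg/mL.
Steady-state peak Cmax,ss = C₀·R = 7 × 4/3 ≈ 9.333 μg/mL.
Steady-state trough Cmin,ss = Cmax,ss·f ≈ 9.333 × 0.25 ≈ 2.333 μg/mL.
Trough 2.3 μg/mL vs MEC 3 μg/mL: subtherapeutic.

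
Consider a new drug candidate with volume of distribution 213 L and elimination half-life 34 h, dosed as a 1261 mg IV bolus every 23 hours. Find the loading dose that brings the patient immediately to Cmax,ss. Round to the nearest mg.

f = (1/2)^(23/34) ≈ 0.625694; accumulation ratio R = 1/(1−f) ≈ 2.67161.
Loading dose to hit Cmax,ss on first dose: D_load = D_maint·R ≈ 1261 × 2.67161 ≈ 3368.90 mg.

3369 mg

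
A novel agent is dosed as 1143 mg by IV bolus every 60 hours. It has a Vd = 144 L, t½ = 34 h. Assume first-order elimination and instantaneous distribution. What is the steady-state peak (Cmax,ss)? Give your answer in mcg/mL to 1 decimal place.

11.2 mcg/mL

k = ln2/t½ = ln2/34 ≈ 0.020387 h⁻¹; fraction remaining f = e^(−kτ) = e^(−0.020387×60) ≈ 0.2943.
Accumulation ratio R = 1/(1 − f) ≈ 1/0.7057 ≈ 1.4170.
Single-dose peak C₀ = D/Vd = 1143/144 ≈ 7.938 mcg/mL.
Steady-state peak Cmax,ss = C₀·R ≈ 7.938 × 1.4170 ≈ 11.248 mcg/mL.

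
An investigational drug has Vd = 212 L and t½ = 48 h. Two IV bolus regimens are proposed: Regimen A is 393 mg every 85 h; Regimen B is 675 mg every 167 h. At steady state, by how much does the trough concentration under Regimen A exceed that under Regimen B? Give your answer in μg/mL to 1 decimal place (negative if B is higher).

0.5 μg/mL

Regimen A: f = (1/2)^(85/48) ≈ 0.2930; Cmin,ss = (393/212)·f/(1−f) ≈ 0.768 μg/mL.
Regimen B: f = (1/2)^(167/48) ≈ 0.0897; Cmin,ss = (675/212)·f/(1−f) ≈ 0.314 μg/mL.
Difference ≈ 0.768 − 0.314 ≈ 0.454 μg/mL.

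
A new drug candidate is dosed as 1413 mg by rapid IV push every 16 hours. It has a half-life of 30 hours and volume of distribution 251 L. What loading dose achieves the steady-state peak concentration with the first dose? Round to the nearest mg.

4572 mg

f = (1/2)^(16/30) ≈ 0.690956; accumulation ratio R = 1/(1−f) ≈ 3.23579.
Loading dose to hit Cmax,ss on first dose: D_load = D_maint·R ≈ 1413 × 3.23579 ≈ 4572.17 mg.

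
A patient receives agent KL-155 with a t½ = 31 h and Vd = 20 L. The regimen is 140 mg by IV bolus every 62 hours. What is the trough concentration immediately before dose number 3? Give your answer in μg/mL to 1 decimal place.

2.2 μg/mL

f = (1/2)^(τ/t½) = (1/2)^(62/31) ≈ 0.2500.
C₀ = D/Vd = 140/20 ≈ 7.000 μg/mL.
Before the 3rd dose, 2 doses have been given. Superposition: Cmin = C₀·(f + f²).
≈ 7.000 × (0.2500 + 0.0625) ≈ 7.000 × 0.3125 ≈ 2.188 μg/mL.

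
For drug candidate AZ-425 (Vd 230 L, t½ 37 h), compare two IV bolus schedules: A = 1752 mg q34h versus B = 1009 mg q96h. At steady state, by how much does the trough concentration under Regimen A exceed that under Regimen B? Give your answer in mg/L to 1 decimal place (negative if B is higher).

Regimen A: f = (1/2)^(34/37) ≈ 0.5289; Cmin,ss = (1752/230)·f/(1−f) ≈ 8.552 mg/L.
Regimen B: f = (1/2)^(96/37) ≈ 0.1656; Cmin,ss = (1009/230)·f/(1−f) ≈ 0.871 mg/L.
Difference ≈ 8.552 − 0.871 ≈ 7.681 mg/L.

7.7 mg/L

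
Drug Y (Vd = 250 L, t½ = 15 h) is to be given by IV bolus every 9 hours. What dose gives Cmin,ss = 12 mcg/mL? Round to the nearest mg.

τ/t½ = 9/15 ≈ 0.6, so f = (1/2)^(9/15) ≈ 0.659754.
Cmin,ss = (D/Vd)·f/(1−f), so D = Cmin,ss·Vd·(1−f)/f.
D = 12 × 250 × (1−f)/f ≈ 12 × 250 × 0.51572 ≈ 1547.16 mg.

1547 mg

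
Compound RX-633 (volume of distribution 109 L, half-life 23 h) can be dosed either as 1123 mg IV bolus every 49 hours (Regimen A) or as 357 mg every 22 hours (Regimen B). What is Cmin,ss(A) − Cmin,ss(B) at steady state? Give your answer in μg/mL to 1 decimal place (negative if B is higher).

Regimen A: f = (1/2)^(49/23) ≈ 0.2284; Cmin,ss = (1123/109)·f/(1−f) ≈ 3.050 μg/mL.
Regimen B: f = (1/2)^(22/23) ≈ 0.5153; Cmin,ss = (357/109)·f/(1−f) ≈ 3.482 μg/mL.
Difference ≈ 3.050 − 3.482 ≈ -0.432 μg/mL.

-0.4 μg/mL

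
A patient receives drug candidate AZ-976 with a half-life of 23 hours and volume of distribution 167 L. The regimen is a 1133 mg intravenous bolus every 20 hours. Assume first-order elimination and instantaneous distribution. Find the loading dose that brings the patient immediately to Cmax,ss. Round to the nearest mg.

f = (1/2)^(20/23) ≈ 0.547312; accumulation ratio R = 1/(1−f) ≈ 2.20903.
Loading dose to hit Cmax,ss on first dose: D_load = D_maint·R ≈ 1133 × 2.20903 ≈ 2502.83 mg.

2503 mg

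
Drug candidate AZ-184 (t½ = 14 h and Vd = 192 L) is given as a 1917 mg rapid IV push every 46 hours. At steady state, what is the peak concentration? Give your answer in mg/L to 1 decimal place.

Over one 46-h interval, 46/14 ≈ 3.2857 half-lives elapse, leaving f ≈ 0.1025 of each dose.
At steady state, accumulation factor R = 1/(1 − e^(−kτ)) ≈ 1.1142.
Single-dose peak C₀ = D/Vd = 1917/192 ≈ 9.984 mg/L.
Steady-state peak Cmax,ss = C₀·R ≈ 9.984 × 1.1142 ≈ 11.124 mg/L.

11.1 mg/L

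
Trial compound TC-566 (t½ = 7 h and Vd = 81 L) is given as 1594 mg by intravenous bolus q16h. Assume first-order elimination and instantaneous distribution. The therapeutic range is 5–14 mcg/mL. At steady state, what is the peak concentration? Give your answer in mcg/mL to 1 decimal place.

k = ln2/t½ = ln2/7 ≈ 0.099021 h⁻¹; fraction remaining f = e^(−kτ) = e^(−0.099021×16) ≈ 0.2051.
At steady state, accumulation factor R = 1/(1 − e^(−kτ)) ≈ 1.2580.
Single-dose peak C₀ = D/Vd = 1594/81 ≈ 19.679 mcg/mL.
Steady-state peak Cmax,ss = C₀·R ≈ 19.679 × 1.2580 ≈ 24.756 mcg/mL.
Peak 24.8 mcg/mL vs MTC 14 mcg/mL: exceeds toxic threshold.

24.8 mcg/mL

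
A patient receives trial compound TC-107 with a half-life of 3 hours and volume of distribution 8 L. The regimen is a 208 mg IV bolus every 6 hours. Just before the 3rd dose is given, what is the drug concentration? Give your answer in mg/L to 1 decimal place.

f = (1/2)^(τ/t½) = (1/2)^(6/3) ≈ 0.2500.
C₀ = D/Vd = 208/8 ≈ 26.000 mg/L.
Before the 3rd dose, 2 doses have been given. Superposition: Cmin = C₀·(f + f²).
≈ 26.000 × (0.2500 + 0.0625) ≈ 26.000 × 0.3125 ≈ 8.125 mg/L.

8.1 mg/L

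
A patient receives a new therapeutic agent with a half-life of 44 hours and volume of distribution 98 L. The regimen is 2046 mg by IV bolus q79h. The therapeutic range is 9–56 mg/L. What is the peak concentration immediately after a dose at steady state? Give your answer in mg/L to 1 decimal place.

k = ln2/t½ = ln2/44 ≈ 0.015753 h⁻¹; fraction remaining f = e^(−kτ) = e^(−0.015753×79) ≈ 0.2881.
At steady state, accumulation factor R = 1/(1 − e^(−kτ)) ≈ 1.4047.
Single-dose peak C₀ = D/Vd = 2046/98 ≈ 20.878 mg/L.
Steady-state peak Cmax,ss = C₀·R ≈ 20.878 × 1.4047 ≈ 29.327 mg/L.
Peak 29.3 mg/L vs MTC 56 mg/L: below toxic threshold.

29.3 mg/L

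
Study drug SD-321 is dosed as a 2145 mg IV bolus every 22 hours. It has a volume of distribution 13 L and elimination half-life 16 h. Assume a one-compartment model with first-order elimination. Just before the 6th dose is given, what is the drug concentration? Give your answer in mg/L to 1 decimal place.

102.7 mg/L

f = (1/2)^(τ/t½) = (1/2)^(22/16) ≈ 0.3856.
C₀ = D/Vd = 2145/13 ≈ 165.000 mg/L.
Before the 6th dose, 5 doses have been given. Superposition: Cmin = C₀·(f + f² + … + f^5).
≈ 165.000 × (0.3856 + 0.1487 + 0.0573 + 0.0221 + 0.0085) ≈ 165.000 × 0.6222 ≈ 102.663 mg/L.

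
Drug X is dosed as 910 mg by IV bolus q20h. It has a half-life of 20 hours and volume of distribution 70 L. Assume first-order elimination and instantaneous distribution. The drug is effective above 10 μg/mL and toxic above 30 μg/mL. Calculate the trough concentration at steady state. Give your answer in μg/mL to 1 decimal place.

τ = 20 h = 1 half-life, so f = (1/2)^1 = 0.5.
Accumulation ratio R = 1/(1 − f) = 1/0.5 = 2/1.
Single-dose peak C₀ = D/Vd = 910/70 = 13 μg/mL.
Steady-state peak Cmax,ss = C₀·R = 13 × 2/1 ≈ 26.000 μg/mL.
Steady-state trough Cmin,ss = Cmax,ss·f ≈ 26.000 × 0.5 ≈ 13.000 μg/mL.
Trough 13.0 μg/mL vs MEC 10 μg/mL: adequate.

13.0 μg/mL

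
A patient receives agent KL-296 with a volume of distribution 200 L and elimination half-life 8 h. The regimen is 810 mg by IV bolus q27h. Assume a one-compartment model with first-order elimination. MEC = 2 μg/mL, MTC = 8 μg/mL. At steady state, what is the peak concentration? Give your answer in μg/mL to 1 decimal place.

k = ln2/t½ = ln2/8 ≈ 0.086643 h⁻¹; fraction remaining f = e^(−kτ) = e^(−0.086643×27) ≈ 0.0964.
At steady state, accumulation factor R = 1/(1 − e^(−kτ)) ≈ 1.1067.
Single-dose peak C₀ = D/Vd = 810/200 ≈ 4.050 μg/mL.
Steady-state peak Cmax,ss = C₀·R ≈ 4.050 × 1.1067 ≈ 4.482 μg/mL.
Peak 4.5 μg/mL vs MTC 8 μg/mL: below toxic threshold.

4.5 μg/mL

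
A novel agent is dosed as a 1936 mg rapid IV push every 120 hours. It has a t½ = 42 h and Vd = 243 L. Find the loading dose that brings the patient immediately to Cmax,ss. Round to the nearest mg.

2246 mg

f = (1/2)^(120/42) ≈ 0.138011; accumulation ratio R = 1/(1−f) ≈ 1.16011.
Loading dose to hit Cmax,ss on first dose: D_load = D_maint·R ≈ 1936 × 1.16011 ≈ 2245.97 mg.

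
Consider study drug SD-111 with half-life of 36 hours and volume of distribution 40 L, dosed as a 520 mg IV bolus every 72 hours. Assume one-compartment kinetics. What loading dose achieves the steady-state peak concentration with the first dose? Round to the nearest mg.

693 mg

f = (1/2)^(72/36) ≈ 0.250000; accumulation ratio R = 1/(1−f) ≈ 1.33333.
Loading dose to hit Cmax,ss on first dose: D_load = D_maint·R ≈ 520 × 1.33333 ≈ 693.33 mg.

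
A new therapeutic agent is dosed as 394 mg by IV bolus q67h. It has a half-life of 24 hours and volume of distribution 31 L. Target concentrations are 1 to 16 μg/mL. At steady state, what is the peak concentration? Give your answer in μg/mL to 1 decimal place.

14.9 μg/mL

k = ln2/t½ = ln2/24 ≈ 0.028881 h⁻¹; fraction remaining f = e^(−kτ) = e^(−0.028881×67) ≈ 0.1444.
At steady state, accumulation factor R = 1/(1 − e^(−kτ)) ≈ 1.1688.
Single-dose peak C₀ = D/Vd = 394/31 ≈ 12.710 μg/mL.
Steady-state peak Cmax,ss = C₀·R ≈ 12.710 × 1.1688 ≈ 14.855 μg/mL.
Peak 14.9 μg/mL vs MTC 16 μg/mL: below toxic threshold.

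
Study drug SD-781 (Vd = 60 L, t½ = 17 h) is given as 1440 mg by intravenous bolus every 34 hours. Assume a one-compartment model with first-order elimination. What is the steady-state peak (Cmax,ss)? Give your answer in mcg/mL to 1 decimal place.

The dosing interval is 2 half-lives, so f = 2^(−2) = 0.25.
Accumulation ratio R = 1/(1 − f) = 1/0.75 = 4/3.
Single-dose peak C₀ = D/Vd = 1440/60 = 24 mcg/mL.
Steady-state peak Cmax,ss = C₀·R = 24 × 4/3 ≈ 32.000 mcg/mL.

32.0 mcg/mL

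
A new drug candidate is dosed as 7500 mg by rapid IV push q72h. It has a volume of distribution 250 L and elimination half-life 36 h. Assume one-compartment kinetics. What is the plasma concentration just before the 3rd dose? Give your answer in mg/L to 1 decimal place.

9.4 mg/L

f = (1/2)^(τ/t½) = (1/2)^(72/36) ≈ 0.2500.
C₀ = D/Vd = 7500/250 ≈ 30.000 mg/L.
Before the 3rd dose, 2 doses have been given. Superposition: Cmin = C₀·(f + f²).
≈ 30.000 × (0.2500 + 0.0625) ≈ 30.000 × 0.3125 ≈ 9.375 mg/L.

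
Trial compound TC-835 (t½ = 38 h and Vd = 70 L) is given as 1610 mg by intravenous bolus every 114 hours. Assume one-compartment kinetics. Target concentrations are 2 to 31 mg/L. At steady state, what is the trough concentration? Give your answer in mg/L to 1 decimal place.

3.3 mg/L

τ = 114 h = 3 half-lives, so f = (1/2)^3 = 0.125.
Accumulation ratio R = 1/(1 − f) = 1/0.875 = 8/7.
Single-dose peak C₀ = D/Vd = 1610/70 = 23 mg/L.
Steady-state peak Cmax,ss = C₀·R = 23 × 8/7 ≈ 26.286 mg/L.
Steady-state trough Cmin,ss = Cmax,ss·f ≈ 26.286 × 0.125 ≈ 3.286 mg/L.
Trough 3.3 mg/L vs MEC 2 mg/L: adequate.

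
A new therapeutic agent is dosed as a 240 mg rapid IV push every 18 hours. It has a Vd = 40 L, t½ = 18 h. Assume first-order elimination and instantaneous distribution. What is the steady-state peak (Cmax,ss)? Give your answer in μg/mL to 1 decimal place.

τ = 18 h = 1 half-life, so f = (1/2)^1 = 0.5.
At steady state, R = 1/(1 − 0.5) = 2/1.
Single-dose peak C₀ = D/Vd = 240/40 = 6 μg/mL.
Steady-state peak Cmax,ss = C₀·R = 6 × 2/1 ≈ 12.000 μg/mL.

12.0 μg/mL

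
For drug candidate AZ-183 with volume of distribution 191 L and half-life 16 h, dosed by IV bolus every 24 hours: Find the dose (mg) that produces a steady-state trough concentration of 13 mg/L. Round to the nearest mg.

τ/t½ = 24/16 ≈ 1.5, so f = (1/2)^(24/16) ≈ 0.353553.
Cmin,ss = (D/Vd)·f/(1−f), so D = Cmin,ss·Vd·(1−f)/f.
D = 13 × 191 × (1−f)/f ≈ 13 × 191 × 1.82843 ≈ 4539.99 mg.

4540 mg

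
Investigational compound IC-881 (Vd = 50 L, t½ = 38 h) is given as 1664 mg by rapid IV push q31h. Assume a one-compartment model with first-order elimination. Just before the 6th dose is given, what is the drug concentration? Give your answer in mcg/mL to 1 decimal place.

f = (1/2)^(τ/t½) = (1/2)^(31/38) ≈ 0.5681.
C₀ = D/Vd = 1664/50 ≈ 33.280 mcg/mL.
Before the 6th dose, 5 doses have been given. Superposition: Cmin = C₀·(f + f² + … + f^5).
≈ 33.280 × (0.5681 + 0.3227 + 0.1833 + 0.1042 + 0.0592) ≈ 33.280 × 1.2375 ≈ 41.184 mcg/mL.

41.2 mcg/mL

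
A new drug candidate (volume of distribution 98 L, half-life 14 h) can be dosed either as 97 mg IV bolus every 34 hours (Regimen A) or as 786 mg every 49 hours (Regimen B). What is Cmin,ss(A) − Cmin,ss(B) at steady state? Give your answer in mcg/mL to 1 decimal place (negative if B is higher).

Regimen A: f = (1/2)^(34/14) ≈ 0.1857; Cmin,ss = (97/98)·f/(1−f) ≈ 0.226 mcg/mL.
Regimen B: f = (1/2)^(49/14) ≈ 0.0884; Cmin,ss = (786/98)·f/(1−f) ≈ 0.778 mcg/mL.
Difference ≈ 0.226 − 0.778 ≈ -0.552 mcg/mL.

-0.6 mcg/mL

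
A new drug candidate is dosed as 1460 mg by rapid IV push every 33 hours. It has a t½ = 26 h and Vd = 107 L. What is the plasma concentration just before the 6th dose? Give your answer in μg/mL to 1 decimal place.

9.6 μg/mL

f = (1/2)^(τ/t½) = (1/2)^(33/26) ≈ 0.4149.
C₀ = D/Vd = 1460/107 ≈ 13.645 μg/mL.
Before the 6th dose, 5 doses have been given. Superposition: Cmin = C₀·(f + f² + … + f^5).
≈ 13.645 × (0.4149 + 0.1721 + 0.0714 + 0.0296 + 0.0123) ≈ 13.645 × 0.7003 ≈ 9.556 μg/mL.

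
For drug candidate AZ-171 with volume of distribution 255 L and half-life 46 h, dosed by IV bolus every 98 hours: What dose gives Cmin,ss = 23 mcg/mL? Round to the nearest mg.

τ/t½ = 98/46 ≈ 2.1304, so f = (1/2)^(98/46) ≈ 0.228389.
Cmin,ss = (D/Vd)·f/(1−f), so D = Cmin,ss·Vd·(1−f)/f.
D = 23 × 255 × (1−f)/f ≈ 23 × 255 × 3.37849 ≈ 19814.84 mg.

19815 mg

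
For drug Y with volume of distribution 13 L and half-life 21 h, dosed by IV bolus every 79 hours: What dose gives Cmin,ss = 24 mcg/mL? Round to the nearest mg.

τ/t½ = 79/21 ≈ 3.7619, so f = (1/2)^(79/21) ≈ 0.073715.
Cmin,ss = (D/Vd)·f/(1−f), so D = Cmin,ss·Vd·(1−f)/f.
D = 24 × 13 × (1−f)/f ≈ 24 × 13 × 12.56576 ≈ 3920.52 mg.

3921 mg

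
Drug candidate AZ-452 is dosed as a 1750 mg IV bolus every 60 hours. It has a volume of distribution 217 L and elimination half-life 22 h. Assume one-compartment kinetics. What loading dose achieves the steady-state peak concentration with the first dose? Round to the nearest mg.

f = (1/2)^(60/22) ≈ 0.151011; accumulation ratio R = 1/(1−f) ≈ 1.17787.
Loading dose to hit Cmax,ss on first dose: D_load = D_maint·R ≈ 1750 × 1.17787 ≈ 2061.27 mg.

2061 mg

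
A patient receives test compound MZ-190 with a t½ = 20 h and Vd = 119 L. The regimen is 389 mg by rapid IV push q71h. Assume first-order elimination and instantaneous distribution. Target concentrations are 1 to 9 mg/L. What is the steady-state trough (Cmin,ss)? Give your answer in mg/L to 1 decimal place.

k = ln2/t½ = ln2/20 ≈ 0.034657 h⁻¹; fraction remaining f = e^(−kτ) = e^(−0.034657×71) ≈ 0.0854.
Each bolus raises the concentration by D/Vd = 389/119 ≈ 3.269 mg/L.
Steady-state trough Cmin,ss = C₀·f/(1−f) ≈ 3.269 × 0.0854/0.9146 ≈ 0.305 mg/L.
Trough 0.3 mg/L vs MEC 1 mg/L: subtherapeutic.

0.3 mg/L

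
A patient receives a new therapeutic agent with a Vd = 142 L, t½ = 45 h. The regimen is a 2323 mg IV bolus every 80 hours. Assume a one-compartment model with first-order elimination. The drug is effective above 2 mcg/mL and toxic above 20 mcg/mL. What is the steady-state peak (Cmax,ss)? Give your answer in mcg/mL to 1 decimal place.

23.1 mcg/mL

k = ln2/t½ = ln2/45 ≈ 0.015403 h⁻¹; fraction remaining f = e^(−kτ) = e^(−0.015403×80) ≈ 0.2916.
Accumulation ratio R = 1/(1 − f) ≈ 1/0.7084 ≈ 1.4116.
Single-dose peak C₀ = D/Vd = 2323/142 ≈ 16.359 mcg/mL.
Steady-state peak Cmax,ss = C₀·R ≈ 16.359 × 1.4116 ≈ 23.092 mcg/mL.
Peak 23.1 mcg/mL vs MTC 20 mcg/mL: exceeds toxic threshold.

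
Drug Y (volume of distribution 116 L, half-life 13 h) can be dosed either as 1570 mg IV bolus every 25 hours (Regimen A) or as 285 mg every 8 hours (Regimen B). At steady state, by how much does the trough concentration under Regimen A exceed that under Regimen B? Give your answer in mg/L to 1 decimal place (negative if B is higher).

0.2 mg/L

Regimen A: f = (1/2)^(25/13) ≈ 0.2637; Cmin,ss = (1570/116)·f/(1−f) ≈ 4.847 mg/L.
Regimen B: f = (1/2)^(8/13) ≈ 0.6528; Cmin,ss = (285/116)·f/(1−f) ≈ 4.619 mg/L.
Difference ≈ 4.847 − 4.619 ≈ 0.228 mg/L.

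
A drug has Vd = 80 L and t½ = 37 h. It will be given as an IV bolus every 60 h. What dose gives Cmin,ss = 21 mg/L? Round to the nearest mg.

3490 mg

τ/t½ = 60/37 ≈ 1.6216, so f = (1/2)^(60/37) ≈ 0.324970.
Cmin,ss = (D/Vd)·f/(1−f), so D = Cmin,ss·Vd·(1−f)/f.
D = 21 × 80 × (1−f)/f ≈ 21 × 80 × 2.07721 ≈ 3489.71 mg.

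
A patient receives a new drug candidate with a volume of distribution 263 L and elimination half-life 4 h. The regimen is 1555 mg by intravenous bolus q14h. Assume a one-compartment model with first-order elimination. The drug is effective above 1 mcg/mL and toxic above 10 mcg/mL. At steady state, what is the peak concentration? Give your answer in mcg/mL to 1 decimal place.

6.5 mcg/mL

Over one 14-h interval, 14/4 ≈ 3.5 half-lives elapse, leaving f ≈ 0.0884 of each dose.
At steady state, accumulation factor R = 1/(1 − e^(−kτ)) ≈ 1.0970.
Each bolus raises the concentration by D/Vd = 1555/263 ≈ 5.913 mcg/mL.
Steady-state peak Cmax,ss = C₀·R ≈ 5.913 × 1.0970 ≈ 6.487 mcg/mL.
Peak 6.5 mcg/mL vs MTC 10 mcg/mL: below toxic threshold.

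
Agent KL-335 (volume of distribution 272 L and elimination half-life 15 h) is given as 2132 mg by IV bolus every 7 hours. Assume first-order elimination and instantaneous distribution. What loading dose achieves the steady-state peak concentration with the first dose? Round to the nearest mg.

f = (1/2)^(7/15) ≈ 0.723635; accumulation ratio R = 1/(1−f) ≈ 3.61840.
Loading dose to hit Cmax,ss on first dose: D_load = D_maint·R ≈ 2132 × 3.61840 ≈ 7714.43 mg.

7714 mg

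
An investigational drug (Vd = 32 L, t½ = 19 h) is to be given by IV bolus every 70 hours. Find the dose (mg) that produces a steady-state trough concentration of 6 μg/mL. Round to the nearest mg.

2276 mg

τ/t½ = 70/19 ≈ 3.6842, so f = (1/2)^(70/19) ≈ 0.077793.
Cmin,ss = (D/Vd)·f/(1−f), so D = Cmin,ss·Vd·(1−f)/f.
D = 6 × 32 × (1−f)/f ≈ 6 × 32 × 11.85463 ≈ 2276.09 mg.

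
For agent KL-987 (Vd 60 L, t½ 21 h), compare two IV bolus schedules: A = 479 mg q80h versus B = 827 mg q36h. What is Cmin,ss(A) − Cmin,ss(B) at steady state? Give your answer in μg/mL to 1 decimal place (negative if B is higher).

Regimen A: f = (1/2)^(80/21) ≈ 0.0713; Cmin,ss = (479/60)·f/(1−f) ≈ 0.613 μg/mL.
Regimen B: f = (1/2)^(36/21) ≈ 0.3048; Cmin,ss = (827/60)·f/(1−f) ≈ 6.043 μg/mL.
Difference ≈ 0.613 − 6.043 ≈ -5.430 μg/mL.

-5.4 μg/mL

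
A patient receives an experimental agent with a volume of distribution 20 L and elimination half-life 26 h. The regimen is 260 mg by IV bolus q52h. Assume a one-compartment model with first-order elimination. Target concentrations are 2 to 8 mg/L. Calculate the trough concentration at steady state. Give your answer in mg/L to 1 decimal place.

4.3 mg/L

τ = 52 h = 2 half-lives, so f = (1/2)^2 = 0.25.
Accumulation ratio R = 1/(1 − f) = 1/0.75 = 4/3.
Single-dose peak C₀ = D/Vd = 260/20 = 13 mg/L.
Steady-state peak Cmax,ss = C₀·R = 13 × 4/3 ≈ 17.333 mg/L.
Steady-state trough Cmin,ss = Cmax,ss·f ≈ 17.333 × 0.25 ≈ 4.333 mg/L.
Trough 4.3 mg/L vs MEC 2 mg/L: adequate.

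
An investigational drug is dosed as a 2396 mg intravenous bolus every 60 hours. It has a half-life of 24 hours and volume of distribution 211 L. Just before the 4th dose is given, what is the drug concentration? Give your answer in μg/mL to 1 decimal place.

f = (1/2)^(τ/t½) = (1/2)^(60/24) ≈ 0.1768.
C₀ = D/Vd = 2396/211 ≈ 11.355 μg/mL.
Before the 4th dose, 3 doses have been given. Superposition: Cmin = C₀·(f + f² + … + f^3).
≈ 11.355 × (0.1768 + 0.0313 + 0.0055) ≈ 11.355 × 0.2136 ≈ 2.425 μg/mL.

2.4 μg/mL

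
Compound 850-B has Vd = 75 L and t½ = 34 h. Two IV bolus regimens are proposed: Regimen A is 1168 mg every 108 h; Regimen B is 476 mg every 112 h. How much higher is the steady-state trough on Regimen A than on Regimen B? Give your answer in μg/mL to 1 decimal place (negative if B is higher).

1.2 μg/mL

Regimen A: f = (1/2)^(108/34) ≈ 0.1106; Cmin,ss = (1168/75)·f/(1−f) ≈ 1.937 μg/mL.
Regimen B: f = (1/2)^(112/34) ≈ 0.1019; Cmin,ss = (476/75)·f/(1−f) ≈ 0.720 μg/mL.
Difference ≈ 1.937 − 0.720 ≈ 1.217 μg/mL.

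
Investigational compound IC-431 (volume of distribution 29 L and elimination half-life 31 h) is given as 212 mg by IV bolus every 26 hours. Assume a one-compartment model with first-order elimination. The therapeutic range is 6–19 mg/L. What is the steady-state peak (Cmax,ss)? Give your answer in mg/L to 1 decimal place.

16.6 mg/L

k = ln2/t½ = ln2/31 ≈ 0.022360 h⁻¹; fraction remaining f = e^(−kτ) = e^(−0.022360×26) ≈ 0.5591.
At steady state, accumulation factor R = 1/(1 − e^(−kτ)) ≈ 2.2681.
Each bolus raises the concentration by D/Vd = 212/29 ≈ 7.310 mg/L.
Steady-state peak Cmax,ss = C₀·R ≈ 7.310 × 2.2681 ≈ 16.580 mg/L.
Peak 16.6 mg/L vs MTC 19 mg/L: below toxic threshold.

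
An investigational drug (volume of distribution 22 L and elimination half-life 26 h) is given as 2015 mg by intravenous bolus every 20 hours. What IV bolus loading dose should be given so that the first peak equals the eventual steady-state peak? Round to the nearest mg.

f = (1/2)^(20/26) ≈ 0.586730; accumulation ratio R = 1/(1−f) ≈ 2.41973.
Loading dose to hit Cmax,ss on first dose: D_load = D_maint·R ≈ 2015 × 2.41973 ≈ 4875.76 mg.

4876 mg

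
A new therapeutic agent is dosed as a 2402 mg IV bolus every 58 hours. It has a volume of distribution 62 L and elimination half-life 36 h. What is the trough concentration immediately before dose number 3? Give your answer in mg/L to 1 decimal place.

16.8 mg/L

f = (1/2)^(τ/t½) = (1/2)^(58/36) ≈ 0.3273.
C₀ = D/Vd = 2402/62 ≈ 38.742 mg/L.
Before the 3rd dose, 2 doses have been given. Superposition: Cmin = C₀·(f + f²).
≈ 38.742 × (0.3273 + 0.1071) ≈ 38.742 × 0.4344 ≈ 16.830 mg/L.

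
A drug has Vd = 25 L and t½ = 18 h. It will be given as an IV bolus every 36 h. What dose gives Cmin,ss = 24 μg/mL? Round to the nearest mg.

τ/t½ = 36/18 ≈ 2, so f = (1/2)^(36/18) ≈ 0.250000.
Cmin,ss = (D/Vd)·f/(1−f), so D = Cmin,ss·Vd·(1−f)/f.
D = 24 × 25 × (1−f)/f ≈ 24 × 25 × 3.00000 ≈ 1800.00 mg.

1800 mg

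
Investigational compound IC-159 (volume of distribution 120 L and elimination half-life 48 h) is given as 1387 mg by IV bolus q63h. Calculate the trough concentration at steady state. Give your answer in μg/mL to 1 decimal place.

7.8 μg/mL

Over one 63-h interval, 63/48 ≈ 1.3125 half-lives elapse, leaving f ≈ 0.4026 of each dose.
At steady state, accumulation factor R = 1/(1 − e^(−kτ)) ≈ 1.6739.
Single-dose peak C₀ = D/Vd = 1387/120 ≈ 11.558 μg/mL.
Steady-state peak Cmax,ss = C₀·R ≈ 11.558 × 1.6739 ≈ 19.347 μg/mL.
Steady-state trough Cmin,ss = Cmax,ss·f ≈ 19.347 × 0.4026 ≈ 7.789 μg/mL.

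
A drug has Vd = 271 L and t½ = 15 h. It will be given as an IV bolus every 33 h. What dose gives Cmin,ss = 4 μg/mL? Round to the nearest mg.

τ/t½ = 33/15 ≈ 2.2, so f = (1/2)^(33/15) ≈ 0.217638.
Cmin,ss = (D/Vd)·f/(1−f), so D = Cmin,ss·Vd·(1−f)/f.
D = 4 × 271 × (1−f)/f ≈ 4 × 271 × 3.59479 ≈ 3896.75 mg.

3897 mg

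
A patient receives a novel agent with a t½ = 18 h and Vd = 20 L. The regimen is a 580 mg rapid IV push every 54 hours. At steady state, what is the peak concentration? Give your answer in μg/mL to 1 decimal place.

τ = 54 h = 3 half-lives, so f = (1/2)^3 = 0.125.
At steady state, R = 1/(1 − 0.125) = 8/7.
Single-dose peak C₀ = D/Vd = 580/20 = 29 μg/mL.
Steady-state peak Cmax,ss = C₀·R = 29 × 8/7 ≈ 33.143 μg/mL.

33.1 μg/mL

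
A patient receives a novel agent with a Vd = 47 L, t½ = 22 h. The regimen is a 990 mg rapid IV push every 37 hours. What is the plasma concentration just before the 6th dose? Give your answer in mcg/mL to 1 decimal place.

f = (1/2)^(τ/t½) = (1/2)^(37/22) ≈ 0.3117.
C₀ = D/Vd = 990/47 ≈ 21.064 mcg/mL.
Before the 6th dose, 5 doses have been given. Superposition: Cmin = C₀·(f + f² + … + f^5).
≈ 21.064 × (0.3117 + 0.0972 + 0.0303 + 0.0094 + 0.0029) ≈ 21.064 × 0.4515 ≈ 9.510 mcg/mL.

9.5 mcg/mL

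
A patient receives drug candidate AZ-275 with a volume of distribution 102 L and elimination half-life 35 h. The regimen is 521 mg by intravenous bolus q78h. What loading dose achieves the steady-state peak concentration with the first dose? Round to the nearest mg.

f = (1/2)^(78/35) ≈ 0.213370; accumulation ratio R = 1/(1−f) ≈ 1.27125.
Loading dose to hit Cmax,ss on first dose: D_load = D_maint·R ≈ 521 × 1.27125 ≈ 662.32 mg.

662 mg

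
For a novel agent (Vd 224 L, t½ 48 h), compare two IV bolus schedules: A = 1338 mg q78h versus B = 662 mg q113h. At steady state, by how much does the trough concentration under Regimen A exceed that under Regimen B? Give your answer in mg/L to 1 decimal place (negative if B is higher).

Regimen A: f = (1/2)^(78/48) ≈ 0.3242; Cmin,ss = (1338/224)·f/(1−f) ≈ 2.866 mg/L.
Regimen B: f = (1/2)^(113/48) ≈ 0.1956; Cmin,ss = (662/224)·f/(1−f) ≈ 0.719 mg/L.
Difference ≈ 2.866 − 0.719 ≈ 2.147 mg/L.

2.1 mg/L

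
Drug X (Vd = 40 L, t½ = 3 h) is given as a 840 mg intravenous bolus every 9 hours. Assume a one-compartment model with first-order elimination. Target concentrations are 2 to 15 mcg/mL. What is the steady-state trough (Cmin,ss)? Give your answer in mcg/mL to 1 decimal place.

τ = 9 h = 3 half-lives, so f = (1/2)^3 = 0.125.
Accumulation ratio R = 1/(1 − f) = 1/0.875 = 8/7.
Single-dose peak C₀ = D/Vd = 840/40 = 21 mcg/mL.
Steady-state peak Cmax,ss = C₀·R = 21 × 8/7 ≈ 24.000 mcg/mL.
Steady-state trough Cmin,ss = Cmax,ss·f ≈ 24.000 × 0.125 ≈ 3.000 mcg/mL.
Trough 3.0 mcg/mL vs MEC 2 mcg/mL: adequate.

3.0 mcg/mL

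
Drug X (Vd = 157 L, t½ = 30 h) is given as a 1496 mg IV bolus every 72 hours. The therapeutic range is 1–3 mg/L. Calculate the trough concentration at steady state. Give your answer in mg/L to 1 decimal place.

τ/t½ = 72/30 ≈ 2.4, so fraction remaining f = (1/2)^(72/30) ≈ 0.1895.
Accumulation ratio R = 1/(1 − f) ≈ 1/0.8105 ≈ 1.2338.
Each bolus raises the concentration by D/Vd = 1496/157 ≈ 9.529 mg/L.
Steady-state peak Cmax,ss = C₀·R ≈ 9.529 × 1.2338 ≈ 11.757 mg/L.
Steady-state trough Cmin,ss = Cmax,ss·f ≈ 11.757 × 0.1895 ≈ 2.228 mg/L.
Trough 2.2 mg/L vs MEC 1 mg/L: adequate.

2.2 mg/L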